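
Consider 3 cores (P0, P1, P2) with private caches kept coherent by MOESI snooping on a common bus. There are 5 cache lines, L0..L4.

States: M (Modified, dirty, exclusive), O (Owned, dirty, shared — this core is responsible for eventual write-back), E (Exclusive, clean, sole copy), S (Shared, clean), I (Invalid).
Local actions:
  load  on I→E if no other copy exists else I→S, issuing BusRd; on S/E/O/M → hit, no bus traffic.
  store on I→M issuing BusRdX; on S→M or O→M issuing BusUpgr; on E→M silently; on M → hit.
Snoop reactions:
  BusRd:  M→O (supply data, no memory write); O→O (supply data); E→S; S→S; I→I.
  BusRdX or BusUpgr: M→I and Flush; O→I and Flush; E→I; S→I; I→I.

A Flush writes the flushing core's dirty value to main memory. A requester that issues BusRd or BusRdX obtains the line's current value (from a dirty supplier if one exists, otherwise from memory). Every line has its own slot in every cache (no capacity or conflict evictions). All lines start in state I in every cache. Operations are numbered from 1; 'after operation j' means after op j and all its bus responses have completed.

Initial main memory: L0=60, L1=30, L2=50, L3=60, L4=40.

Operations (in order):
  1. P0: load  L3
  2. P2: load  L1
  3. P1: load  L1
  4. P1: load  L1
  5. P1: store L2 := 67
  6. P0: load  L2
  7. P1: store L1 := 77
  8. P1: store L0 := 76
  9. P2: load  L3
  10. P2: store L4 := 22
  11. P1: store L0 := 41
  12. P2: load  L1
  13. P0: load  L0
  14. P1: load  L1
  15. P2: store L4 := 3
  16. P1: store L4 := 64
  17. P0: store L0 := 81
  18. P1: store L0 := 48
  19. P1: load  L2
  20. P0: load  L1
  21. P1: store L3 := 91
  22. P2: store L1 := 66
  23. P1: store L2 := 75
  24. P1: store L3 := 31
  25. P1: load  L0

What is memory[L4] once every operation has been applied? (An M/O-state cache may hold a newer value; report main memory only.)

memory[L4] = 3

1. P0: load  L3  bus=[BusRd]  L3: P0=E P1=I P2=I  mem[L3]=60
2. P2: load  L1  bus=[BusRd]  L1: P0=I P1=I P2=E  mem[L1]=30
3. P1: load  L1  bus=[BusRd]  L1: P0=I P1=S P2=S  mem[L1]=30
4. P1: load  L1  bus=[-]  L1: P0=I P1=S P2=S  mem[L1]=30
5. P1: store L2 := 67  bus=[BusRdX]  L2: P0=I P1=M P2=I  mem[L2]=50
6. P0: load  L2  bus=[BusRd]  L2: P0=S P1=O P2=I  mem[L2]=50
7. P1: store L1 := 77  bus=[BusUpgr]  L1: P0=I P1=M P2=I  mem[L1]=30
8. P1: store L0 := 76  bus=[BusRdX]  L0: P0=I P1=M P2=I  mem[L0]=60
9. P2: load  L3  bus=[BusRd]  L3: P0=S P1=I P2=S  mem[L3]=60
10. P2: store L4 := 22  bus=[BusRdX]  L4: P0=I P1=I P2=M  mem[L4]=40
11. P1: store L0 := 41  bus=[-]  L0: P0=I P1=M P2=I  mem[L0]=60
12. P2: load  L1  bus=[BusRd]  L1: P0=I P1=O P2=S  mem[L1]=30
13. P0: load  L0  bus=[BusRd]  L0: P0=S P1=O P2=I  mem[L0]=60
14. P1: load  L1  bus=[-]  L1: P0=I P1=O P2=S  mem[L1]=30
15. P2: store L4 := 3  bus=[-]  L4: P0=I P1=I P2=M  mem[L4]=40
16. P1: store L4 := 64  bus=[BusRdX,Flush]  L4: P0=I P1=M P2=I  mem[L4]=3
17. P0: store L0 := 81  bus=[BusUpgr,Flush]  L0: P0=M P1=I P2=I  mem[L0]=41
18. P1: store L0 := 48  bus=[BusRdX,Flush]  L0: P0=I P1=M P2=I  mem[L0]=81
19. P1: load  L2  bus=[-]  L2: P0=S P1=O P2=I  mem[L2]=50
20. P0: load  L1  bus=[BusRd]  L1: P0=S P1=O P2=S  mem[L1]=30
21. P1: store L3 := 91  bus=[BusRdX]  L3: P0=I P1=M P2=I  mem[L3]=60
22. P2: store L1 := 66  bus=[BusUpgr,Flush]  L1: P0=I P1=I P2=M  mem[L1]=77
23. P1: store L2 := 75  bus=[BusUpgr]  L2: P0=I P1=M P2=I  mem[L2]=50
24. P1: store L3 := 31  bus=[-]  L3: P0=I P1=M P2=I  mem[L3]=60
25. P1: load  L0  bus=[-]  L0: P0=I P1=M P2=I  mem[L0]=81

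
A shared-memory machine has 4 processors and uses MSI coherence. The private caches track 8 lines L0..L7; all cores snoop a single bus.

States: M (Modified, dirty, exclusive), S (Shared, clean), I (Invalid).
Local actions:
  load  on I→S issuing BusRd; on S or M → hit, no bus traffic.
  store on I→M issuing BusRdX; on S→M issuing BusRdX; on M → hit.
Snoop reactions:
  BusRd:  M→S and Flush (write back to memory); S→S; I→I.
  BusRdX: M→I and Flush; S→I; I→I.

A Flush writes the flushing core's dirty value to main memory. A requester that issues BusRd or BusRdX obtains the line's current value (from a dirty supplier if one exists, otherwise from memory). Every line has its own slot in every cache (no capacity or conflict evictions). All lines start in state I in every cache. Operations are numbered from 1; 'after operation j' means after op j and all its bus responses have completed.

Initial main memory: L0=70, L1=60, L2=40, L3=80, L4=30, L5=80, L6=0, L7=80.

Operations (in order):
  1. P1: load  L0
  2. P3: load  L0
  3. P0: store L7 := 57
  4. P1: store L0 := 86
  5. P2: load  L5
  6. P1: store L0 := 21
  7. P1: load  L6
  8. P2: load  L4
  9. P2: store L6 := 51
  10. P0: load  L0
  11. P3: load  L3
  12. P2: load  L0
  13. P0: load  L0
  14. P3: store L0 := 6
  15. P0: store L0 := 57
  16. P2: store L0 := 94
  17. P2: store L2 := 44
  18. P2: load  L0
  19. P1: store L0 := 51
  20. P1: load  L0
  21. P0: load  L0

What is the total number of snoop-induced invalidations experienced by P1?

  op1 P1: load  L0 → I/S/I/I on L0; bus BusRd; mem=70
  op2 P3: load  L0 → I/S/I/S on L0; bus BusRd; mem=70
  op3 P0: store L7 := 57 → M/I/I/I on L7; bus BusRdX; mem=80
  op4 P1: store L0 := 86 → I/M/I/I on L0; bus BusRdX; mem=70
  op5 P2: load  L5 → I/I/S/I on L5; bus BusRd; mem=80
  op6 P1: store L0 := 21 → I/M/I/I on L0; bus (none); mem=70
  op7 P1: load  L6 → I/S/I/I on L6; bus BusRd; mem=0
  op8 P2: load  L4 → I/I/S/I on L4; bus BusRd; mem=30
  op9 P2: store L6 := 51 → I/I/M/I on L6; bus BusRdX; mem=0
  op10 P0: load  L0 → S/S/I/I on L0; bus BusRd Flush; mem=21
  op11 P3: load  L3 → I/I/I/S on L3; bus BusRd; mem=80
  op12 P2: load  L0 → S/S/S/I on L0; bus BusRd; mem=21
  op13 P0: load  L0 → S/S/S/I on L0; bus (none); mem=21
  op14 P3: store L0 := 6 → I/I/I/M on L0; bus BusRdX; mem=21
  op15 P0: store L0 := 57 → M/I/I/I on L0; bus BusRdX Flush; mem=6
  op16 P2: store L0 := 94 → I/I/M/I on L0; bus BusRdX Flush; mem=57
  op17 P2: store L2 := 44 → I/I/M/I on L2; bus BusRdX; mem=40
  op18 P2: load  L0 → I/I/M/I on L0; bus (none); mem=57
  op19 P1: store L0 := 51 → I/M/I/I on L0; bus BusRdX Flush; mem=94
  op20 P1: load  L0 → I/M/I/I on L0; bus (none); mem=94
  op21 P0: load  L0 → S/S/I/I on L0; bus BusRd Flush; mem=51

invalidations = 2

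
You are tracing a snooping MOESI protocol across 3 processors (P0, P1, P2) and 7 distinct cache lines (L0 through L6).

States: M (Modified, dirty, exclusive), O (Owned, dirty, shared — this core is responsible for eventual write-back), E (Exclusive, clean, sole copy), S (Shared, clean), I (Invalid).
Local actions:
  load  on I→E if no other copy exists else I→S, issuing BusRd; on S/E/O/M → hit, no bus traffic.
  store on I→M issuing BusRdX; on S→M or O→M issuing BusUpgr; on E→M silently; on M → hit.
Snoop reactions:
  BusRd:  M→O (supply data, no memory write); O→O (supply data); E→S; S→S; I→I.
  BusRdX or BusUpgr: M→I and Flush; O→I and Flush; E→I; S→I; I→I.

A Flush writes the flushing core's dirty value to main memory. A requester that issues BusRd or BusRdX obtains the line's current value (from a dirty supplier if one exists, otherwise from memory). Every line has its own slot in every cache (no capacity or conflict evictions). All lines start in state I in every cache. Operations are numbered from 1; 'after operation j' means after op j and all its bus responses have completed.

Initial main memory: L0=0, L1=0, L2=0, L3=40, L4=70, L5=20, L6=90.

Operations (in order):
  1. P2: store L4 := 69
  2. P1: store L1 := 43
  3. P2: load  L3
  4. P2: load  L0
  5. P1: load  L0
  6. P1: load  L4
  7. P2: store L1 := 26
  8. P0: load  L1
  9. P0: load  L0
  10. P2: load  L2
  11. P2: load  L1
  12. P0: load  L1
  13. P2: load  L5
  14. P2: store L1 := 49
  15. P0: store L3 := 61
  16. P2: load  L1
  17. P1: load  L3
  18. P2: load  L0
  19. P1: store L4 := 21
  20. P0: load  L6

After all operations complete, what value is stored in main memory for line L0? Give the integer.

[1] P2: store L4 := 69 | P0:I, P1:I, P2:M(69) | bus: BusRdX
[2] P1: store L1 := 43 | P0:I, P1:M(43), P2:I | bus: BusRdX
[3] P2: load  L3 | P0:I, P1:I, P2:E(40) | bus: BusRd
[4] P2: load  L0 | P0:I, P1:I, P2:E(0) | bus: BusRd
[5] P1: load  L0 | P0:I, P1:S(0), P2:S(0) | bus: BusRd
[6] P1: load  L4 | P0:I, P1:S(69), P2:O(69) | bus: BusRd
[7] P2: store L1 := 26 | P0:I, P1:I, P2:M(26) | bus: BusRdX,Flush
[8] P0: load  L1 | P0:S(26), P1:I, P2:O(26) | bus: BusRd
[9] P0: load  L0 | P0:S(0), P1:S(0), P2:S(0) | bus: BusRd
[10] P2: load  L2 | P0:I, P1:I, P2:E(0) | bus: BusRd
[11] P2: load  L1 | P0:S(26), P1:I, P2:O(26) | bus: none
[12] P0: load  L1 | P0:S(26), P1:I, P2:O(26) | bus: none
[13] P2: load  L5 | P0:I, P1:I, P2:E(20) | bus: BusRd
[14] P2: store L1 := 49 | P0:I, P1:I, P2:M(49) | bus: BusUpgr
[15] P0: store L3 := 61 | P0:M(61), P1:I, P2:I | bus: BusRdX
[16] P2: load  L1 | P0:I, P1:I, P2:M(49) | bus: none
[17] P1: load  L3 | P0:O(61), P1:S(61), P2:I | bus: BusRd
[18] P2: load  L0 | P0:S(0), P1:S(0), P2:S(0) | bus: none
[19] P1: store L4 := 21 | P0:I, P1:M(21), P2:I | bus: BusUpgr,Flush
[20] P0: load  L6 | P0:E(90), P1:I, P2:I | bus: BusRd

memory[L0] = 0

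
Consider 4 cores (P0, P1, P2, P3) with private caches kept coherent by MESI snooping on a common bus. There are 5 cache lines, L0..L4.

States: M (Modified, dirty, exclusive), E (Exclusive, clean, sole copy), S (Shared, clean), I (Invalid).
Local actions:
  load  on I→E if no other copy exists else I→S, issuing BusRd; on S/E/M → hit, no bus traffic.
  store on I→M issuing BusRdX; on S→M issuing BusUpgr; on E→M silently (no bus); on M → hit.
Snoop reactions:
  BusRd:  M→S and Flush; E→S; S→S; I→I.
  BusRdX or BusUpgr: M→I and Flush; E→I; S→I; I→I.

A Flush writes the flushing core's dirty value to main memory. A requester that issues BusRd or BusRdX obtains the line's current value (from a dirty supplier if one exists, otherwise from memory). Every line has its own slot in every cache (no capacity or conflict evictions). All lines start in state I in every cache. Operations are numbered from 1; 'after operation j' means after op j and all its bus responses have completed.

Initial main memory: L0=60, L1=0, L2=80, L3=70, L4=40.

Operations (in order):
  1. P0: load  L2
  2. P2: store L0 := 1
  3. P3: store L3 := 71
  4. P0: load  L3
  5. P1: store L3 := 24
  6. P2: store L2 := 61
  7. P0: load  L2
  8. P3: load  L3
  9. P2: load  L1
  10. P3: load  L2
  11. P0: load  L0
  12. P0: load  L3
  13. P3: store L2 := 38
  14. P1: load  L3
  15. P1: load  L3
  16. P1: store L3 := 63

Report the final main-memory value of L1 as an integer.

  op1 P0: load  L2 → E/I/I/I on L2; bus BusRd; mem=80
  op2 P2: store L0 := 1 → I/I/M/I on L0; bus BusRdX; mem=60
  op3 P3: store L3 := 71 → I/I/I/M on L3; bus BusRdX; mem=70
  op4 P0: load  L3 → S/I/I/S on L3; bus BusRd Flush; mem=71
  op5 P1: store L3 := 24 → I/M/I/I on L3; bus BusRdX; mem=71
  op6 P2: store L2 := 61 → I/I/M/I on L2; bus BusRdX; mem=80
  op7 P0: load  L2 → S/I/S/I on L2; bus BusRd Flush; mem=61
  op8 P3: load  L3 → I/S/I/S on L3; bus BusRd Flush; mem=24
  op9 P2: load  L1 → I/I/E/I on L1; bus BusRd; mem=0
  op10 P3: load  L2 → S/I/S/S on L2; bus BusRd; mem=61
  op11 P0: load  L0 → S/I/S/I on L0; bus BusRd Flush; mem=1
  op12 P0: load  L3 → S/S/I/S on L3; bus BusRd; mem=24
  op13 P3: store L2 := 38 → I/I/I/M on L2; bus BusUpgr; mem=61
  op14 P1: load  L3 → S/S/I/S on L3; bus (none); mem=24
  op15 P1: load  L3 → S/S/I/S on L3; bus (none); mem=24
  op16 P1: store L3 := 63 → I/M/I/I on L3; bus BusUpgr; mem=24

memory[L1] = 0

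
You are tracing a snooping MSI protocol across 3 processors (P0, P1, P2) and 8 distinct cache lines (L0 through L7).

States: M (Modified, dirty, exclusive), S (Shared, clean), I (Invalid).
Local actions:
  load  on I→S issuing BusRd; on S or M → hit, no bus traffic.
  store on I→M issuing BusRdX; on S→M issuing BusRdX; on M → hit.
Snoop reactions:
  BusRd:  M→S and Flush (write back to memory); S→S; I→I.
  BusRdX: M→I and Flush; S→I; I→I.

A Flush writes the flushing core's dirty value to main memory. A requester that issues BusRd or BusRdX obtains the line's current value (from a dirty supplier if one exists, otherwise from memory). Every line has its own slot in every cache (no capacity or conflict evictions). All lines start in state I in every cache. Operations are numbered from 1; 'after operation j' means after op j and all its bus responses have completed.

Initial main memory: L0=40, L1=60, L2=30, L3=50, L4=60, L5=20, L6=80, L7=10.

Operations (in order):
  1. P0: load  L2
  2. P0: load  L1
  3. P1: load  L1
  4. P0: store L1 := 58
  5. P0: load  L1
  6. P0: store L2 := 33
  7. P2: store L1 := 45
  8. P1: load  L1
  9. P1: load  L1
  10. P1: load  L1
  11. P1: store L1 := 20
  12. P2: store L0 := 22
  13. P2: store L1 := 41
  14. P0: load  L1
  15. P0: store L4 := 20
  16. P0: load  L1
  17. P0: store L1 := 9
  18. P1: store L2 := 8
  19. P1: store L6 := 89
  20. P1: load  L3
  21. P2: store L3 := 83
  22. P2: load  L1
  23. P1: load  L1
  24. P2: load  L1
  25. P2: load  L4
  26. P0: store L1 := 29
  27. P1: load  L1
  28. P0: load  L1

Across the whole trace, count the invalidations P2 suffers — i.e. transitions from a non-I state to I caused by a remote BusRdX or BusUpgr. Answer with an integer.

invalidations = 3

  op1 P0: load  L2 → S/I/I on L2; bus BusRd; mem=30
  op2 P0: load  L1 → S/I/I on L1; bus BusRd; mem=60
  op3 P1: load  L1 → S/S/I on L1; bus BusRd; mem=60
  op4 P0: store L1 := 58 → M/I/I on L1; bus BusRdX; mem=60
  op5 P0: load  L1 → M/I/I on L1; bus (none); mem=60
  op6 P0: store L2 := 33 → M/I/I on L2; bus BusRdX; mem=30
  op7 P2: store L1 := 45 → I/I/M on L1; bus BusRdX Flush; mem=58
  op8 P1: load  L1 → I/S/S on L1; bus BusRd Flush; mem=45
  op9 P1: load  L1 → I/S/S on L1; bus (none); mem=45
  op10 P1: load  L1 → I/S/S on L1; bus (none); mem=45
  op11 P1: store L1 := 20 → I/M/I on L1; bus BusRdX; mem=45
  op12 P2: store L0 := 22 → I/I/M on L0; bus BusRdX; mem=40
  op13 P2: store L1 := 41 → I/I/M on L1; bus BusRdX Flush; mem=20
  op14 P0: load  L1 → S/I/S on L1; bus BusRd Flush; mem=41
  op15 P0: store L4 := 20 → M/I/I on L4; bus BusRdX; mem=60
  op16 P0: load  L1 → S/I/S on L1; bus (none); mem=41
  op17 P0: store L1 := 9 → M/I/I on L1; bus BusRdX; mem=41
  op18 P1: store L2 := 8 → I/M/I on L2; bus BusRdX Flush; mem=33
  op19 P1: store L6 := 89 → I/M/I on L6; bus BusRdX; mem=80
  op20 P1: load  L3 → I/S/I on L3; bus BusRd; mem=50
  op21 P2: store L3 := 83 → I/I/M on L3; bus BusRdX; mem=50
  op22 P2: load  L1 → S/I/S on L1; bus BusRd Flush; mem=9
  op23 P1: load  L1 → S/S/S on L1; bus BusRd; mem=9
  op24 P2: load  L1 → S/S/S on L1; bus (none); mem=9
  op25 P2: load  L4 → S/I/S on L4; bus BusRd Flush; mem=20
  op26 P0: store L1 := 29 → M/I/I on L1; bus BusRdX; mem=9
  op27 P1: load  L1 → S/S/I on L1; bus BusRd Flush; mem=29
  op28 P0: load  L1 → S/S/I on L1; bus (none); mem=29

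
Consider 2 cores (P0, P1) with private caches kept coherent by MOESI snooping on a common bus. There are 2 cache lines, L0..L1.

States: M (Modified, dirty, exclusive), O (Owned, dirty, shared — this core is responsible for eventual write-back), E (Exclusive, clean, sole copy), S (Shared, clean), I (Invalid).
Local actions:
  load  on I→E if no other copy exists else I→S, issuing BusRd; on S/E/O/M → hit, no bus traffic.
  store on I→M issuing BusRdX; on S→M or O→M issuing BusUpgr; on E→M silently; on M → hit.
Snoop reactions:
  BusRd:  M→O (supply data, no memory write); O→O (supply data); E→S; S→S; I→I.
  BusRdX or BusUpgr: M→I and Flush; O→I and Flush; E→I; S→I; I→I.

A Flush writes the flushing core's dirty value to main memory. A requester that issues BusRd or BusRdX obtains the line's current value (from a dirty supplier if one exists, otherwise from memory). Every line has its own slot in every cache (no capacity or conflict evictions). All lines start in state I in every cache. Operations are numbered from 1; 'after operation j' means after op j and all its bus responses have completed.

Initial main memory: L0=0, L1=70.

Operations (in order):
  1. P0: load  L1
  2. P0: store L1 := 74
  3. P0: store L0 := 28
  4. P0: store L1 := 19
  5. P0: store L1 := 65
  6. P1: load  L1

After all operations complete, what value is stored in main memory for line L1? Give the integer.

  op1 P0: load  L1 → E/I on L1; bus BusRd; mem=70
  op2 P0: store L1 := 74 → M/I on L1; bus (none); mem=70
  op3 P0: store L0 := 28 → M/I on L0; bus BusRdX; mem=0
  op4 P0: store L1 := 19 → M/I on L1; bus (none); mem=70
  op5 P0: store L1 := 65 → M/I on L1; bus (none); mem=70
  op6 P1: load  L1 → O/S on L1; bus BusRd; mem=70

memory[L1] = 70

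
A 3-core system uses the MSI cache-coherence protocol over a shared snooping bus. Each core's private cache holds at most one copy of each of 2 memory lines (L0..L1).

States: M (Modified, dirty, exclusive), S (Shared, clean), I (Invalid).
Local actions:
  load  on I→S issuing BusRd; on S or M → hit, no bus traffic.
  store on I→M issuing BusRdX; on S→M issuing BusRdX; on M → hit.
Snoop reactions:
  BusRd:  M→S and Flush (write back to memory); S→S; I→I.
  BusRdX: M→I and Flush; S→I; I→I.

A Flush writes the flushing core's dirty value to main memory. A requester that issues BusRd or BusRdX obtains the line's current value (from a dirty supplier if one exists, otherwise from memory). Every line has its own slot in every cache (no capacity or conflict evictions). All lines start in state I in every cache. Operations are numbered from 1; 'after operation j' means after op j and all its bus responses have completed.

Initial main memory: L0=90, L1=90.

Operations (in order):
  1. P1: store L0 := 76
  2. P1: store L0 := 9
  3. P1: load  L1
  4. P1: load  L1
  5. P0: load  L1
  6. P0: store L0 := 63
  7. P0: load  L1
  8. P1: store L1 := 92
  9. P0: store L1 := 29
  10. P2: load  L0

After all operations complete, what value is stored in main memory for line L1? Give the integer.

[1] P1: store L0 := 76 | P0:I, P1:M(76), P2:I | bus: BusRdX
[2] P1: store L0 := 9 | P0:I, P1:M(9), P2:I | bus: none
[3] P1: load  L1 | P0:I, P1:S(90), P2:I | bus: BusRd
[4] P1: load  L1 | P0:I, P1:S(90), P2:I | bus: none
[5] P0: load  L1 | P0:S(90), P1:S(90), P2:I | bus: BusRd
[6] P0: store L0 := 63 | P0:M(63), P1:I, P2:I | bus: BusRdX,Flush
[7] P0: load  L1 | P0:S(90), P1:S(90), P2:I | bus: none
[8] P1: store L1 := 92 | P0:I, P1:M(92), P2:I | bus: BusRdX
[9] P0: store L1 := 29 | P0:M(29), P1:I, P2:I | bus: BusRdX,Flush
[10] P2: load  L0 | P0:S(63), P1:I, P2:S(63) | bus: BusRd,Flush

memory[L1] = 92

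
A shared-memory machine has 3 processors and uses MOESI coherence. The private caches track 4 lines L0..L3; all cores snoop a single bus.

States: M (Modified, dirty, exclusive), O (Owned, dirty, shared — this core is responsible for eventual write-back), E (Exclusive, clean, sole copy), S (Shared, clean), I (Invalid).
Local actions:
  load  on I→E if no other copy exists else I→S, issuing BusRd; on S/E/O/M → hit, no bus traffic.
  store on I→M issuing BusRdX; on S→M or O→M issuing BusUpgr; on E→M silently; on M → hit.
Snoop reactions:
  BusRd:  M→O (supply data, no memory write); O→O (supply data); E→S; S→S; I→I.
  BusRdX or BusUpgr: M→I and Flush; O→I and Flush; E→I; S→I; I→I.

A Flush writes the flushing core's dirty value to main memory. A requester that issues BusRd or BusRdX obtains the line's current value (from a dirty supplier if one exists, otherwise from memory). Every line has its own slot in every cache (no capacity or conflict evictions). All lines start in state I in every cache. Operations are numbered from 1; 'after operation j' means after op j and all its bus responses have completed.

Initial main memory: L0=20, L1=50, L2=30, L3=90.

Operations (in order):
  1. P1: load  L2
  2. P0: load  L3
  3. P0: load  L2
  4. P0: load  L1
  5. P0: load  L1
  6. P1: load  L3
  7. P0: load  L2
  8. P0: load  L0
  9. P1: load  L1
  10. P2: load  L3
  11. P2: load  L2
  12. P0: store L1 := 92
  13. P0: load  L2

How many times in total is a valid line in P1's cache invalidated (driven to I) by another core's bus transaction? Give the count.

1. P1: load  L2  bus=[BusRd]  L2: P0=I P1=E P2=I  mem[L2]=30
2. P0: load  L3  bus=[BusRd]  L3: P0=E P1=I P2=I  mem[L3]=90
3. P0: load  L2  bus=[BusRd]  L2: P0=S P1=S P2=I  mem[L2]=30
4. P0: load  L1  bus=[BusRd]  L1: P0=E P1=I P2=I  mem[L1]=50
5. P0: load  L1  bus=[-]  L1: P0=E P1=I P2=I  mem[L1]=50
6. P1: load  L3  bus=[BusRd]  L3: P0=S P1=S P2=I  mem[L3]=90
7. P0: load  L2  bus=[-]  L2: P0=S P1=S P2=I  mem[L2]=30
8. P0: load  L0  bus=[BusRd]  L0: P0=E P1=I P2=I  mem[L0]=20
9. P1: load  L1  bus=[BusRd]  L1: P0=S P1=S P2=I  mem[L1]=50
10. P2: load  L3  bus=[BusRd]  L3: P0=S P1=S P2=S  mem[L3]=90
11. P2: load  L2  bus=[BusRd]  L2: P0=S P1=S P2=S  mem[L2]=30
12. P0: store L1 := 92  bus=[BusUpgr]  L1: P0=M P1=I P2=I  mem[L1]=50
13. P0: load  L2  bus=[-]  L2: P0=S P1=S P2=S  mem[L2]=30

invalidations = 1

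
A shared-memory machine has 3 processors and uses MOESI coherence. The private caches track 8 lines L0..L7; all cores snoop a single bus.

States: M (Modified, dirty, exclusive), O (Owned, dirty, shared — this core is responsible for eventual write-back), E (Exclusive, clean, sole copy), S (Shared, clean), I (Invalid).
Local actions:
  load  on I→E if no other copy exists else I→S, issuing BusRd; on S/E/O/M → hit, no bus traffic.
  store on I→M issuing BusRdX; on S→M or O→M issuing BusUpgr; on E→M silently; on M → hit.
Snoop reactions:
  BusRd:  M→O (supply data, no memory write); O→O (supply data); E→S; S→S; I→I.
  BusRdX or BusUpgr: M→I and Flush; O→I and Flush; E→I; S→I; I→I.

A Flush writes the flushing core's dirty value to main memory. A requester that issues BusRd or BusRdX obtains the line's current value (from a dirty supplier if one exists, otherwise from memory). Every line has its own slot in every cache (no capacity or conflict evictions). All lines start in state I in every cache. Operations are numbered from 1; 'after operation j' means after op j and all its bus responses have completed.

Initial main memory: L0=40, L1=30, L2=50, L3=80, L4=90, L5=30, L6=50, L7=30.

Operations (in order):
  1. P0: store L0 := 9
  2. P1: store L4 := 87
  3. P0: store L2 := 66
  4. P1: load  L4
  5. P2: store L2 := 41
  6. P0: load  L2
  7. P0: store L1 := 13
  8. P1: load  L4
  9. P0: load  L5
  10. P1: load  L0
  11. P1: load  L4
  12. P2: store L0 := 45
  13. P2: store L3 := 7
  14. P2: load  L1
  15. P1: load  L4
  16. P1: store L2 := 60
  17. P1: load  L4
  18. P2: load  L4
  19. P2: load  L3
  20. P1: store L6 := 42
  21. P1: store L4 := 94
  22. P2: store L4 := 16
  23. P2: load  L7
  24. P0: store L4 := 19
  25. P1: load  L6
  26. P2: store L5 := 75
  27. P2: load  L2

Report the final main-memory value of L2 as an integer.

memory[L2] = 41

1. P0: store L0 := 9  bus=[BusRdX]  L0: P0=M P1=I P2=I  mem[L0]=40
2. P1: store L4 := 87  bus=[BusRdX]  L4: P0=I P1=M P2=I  mem[L4]=90
3. P0: store L2 := 66  bus=[BusRdX]  L2: P0=M P1=I P2=I  mem[L2]=50
4. P1: load  L4  bus=[-]  L4: P0=I P1=M P2=I  mem[L4]=90
5. P2: store L2 := 41  bus=[BusRdX,Flush]  L2: P0=I P1=I P2=M  mem[L2]=66
6. P0: load  L2  bus=[BusRd]  L2: P0=S P1=I P2=O  mem[L2]=66
7. P0: store L1 := 13  bus=[BusRdX]  L1: P0=M P1=I P2=I  mem[L1]=30
8. P1: load  L4  bus=[-]  L4: P0=I P1=M P2=I  mem[L4]=90
9. P0: load  L5  bus=[BusRd]  L5: P0=E P1=I P2=I  mem[L5]=30
10. P1: load  L0  bus=[BusRd]  L0: P0=O P1=S P2=I  mem[L0]=40
11. P1: load  L4  bus=[-]  L4: P0=I P1=M P2=I  mem[L4]=90
12. P2: store L0 := 45  bus=[BusRdX,Flush]  L0: P0=I P1=I P2=M  mem[L0]=9
13. P2: store L3 := 7  bus=[BusRdX]  L3: P0=I P1=I P2=M  mem[L3]=80
14. P2: load  L1  bus=[BusRd]  L1: P0=O P1=I P2=S  mem[L1]=30
15. P1: load  L4  bus=[-]  L4: P0=I P1=M P2=I  mem[L4]=90
16. P1: store L2 := 60  bus=[BusRdX,Flush]  L2: P0=I P1=M P2=I  mem[L2]=41
17. P1: load  L4  bus=[-]  L4: P0=I P1=M P2=I  mem[L4]=90
18. P2: load  L4  bus=[BusRd]  L4: P0=I P1=O P2=S  mem[L4]=90
19. P2: load  L3  bus=[-]  L3: P0=I P1=I P2=M  mem[L3]=80
20. P1: store L6 := 42  bus=[BusRdX]  L6: P0=I P1=M P2=I  mem[L6]=50
21. P1: store L4 := 94  bus=[BusUpgr]  L4: P0=I P1=M P2=I  mem[L4]=90
22. P2: store L4 := 16  bus=[BusRdX,Flush]  L4: P0=I P1=I P2=M  mem[L4]=94
23. P2: load  L7  bus=[BusRd]  L7: P0=I P1=I P2=E  mem[L7]=30
24. P0: store L4 := 19  bus=[BusRdX,Flush]  L4: P0=M P1=I P2=I  mem[L4]=16
25. P1: load  L6  bus=[-]  L6: P0=I P1=M P2=I  mem[L6]=50
26. P2: store L5 := 75  bus=[BusRdX]  L5: P0=I P1=I P2=M  mem[L5]=30
27. P2: load  L2  bus=[BusRd]  L2: P0=I P1=O P2=S  mem[L2]=41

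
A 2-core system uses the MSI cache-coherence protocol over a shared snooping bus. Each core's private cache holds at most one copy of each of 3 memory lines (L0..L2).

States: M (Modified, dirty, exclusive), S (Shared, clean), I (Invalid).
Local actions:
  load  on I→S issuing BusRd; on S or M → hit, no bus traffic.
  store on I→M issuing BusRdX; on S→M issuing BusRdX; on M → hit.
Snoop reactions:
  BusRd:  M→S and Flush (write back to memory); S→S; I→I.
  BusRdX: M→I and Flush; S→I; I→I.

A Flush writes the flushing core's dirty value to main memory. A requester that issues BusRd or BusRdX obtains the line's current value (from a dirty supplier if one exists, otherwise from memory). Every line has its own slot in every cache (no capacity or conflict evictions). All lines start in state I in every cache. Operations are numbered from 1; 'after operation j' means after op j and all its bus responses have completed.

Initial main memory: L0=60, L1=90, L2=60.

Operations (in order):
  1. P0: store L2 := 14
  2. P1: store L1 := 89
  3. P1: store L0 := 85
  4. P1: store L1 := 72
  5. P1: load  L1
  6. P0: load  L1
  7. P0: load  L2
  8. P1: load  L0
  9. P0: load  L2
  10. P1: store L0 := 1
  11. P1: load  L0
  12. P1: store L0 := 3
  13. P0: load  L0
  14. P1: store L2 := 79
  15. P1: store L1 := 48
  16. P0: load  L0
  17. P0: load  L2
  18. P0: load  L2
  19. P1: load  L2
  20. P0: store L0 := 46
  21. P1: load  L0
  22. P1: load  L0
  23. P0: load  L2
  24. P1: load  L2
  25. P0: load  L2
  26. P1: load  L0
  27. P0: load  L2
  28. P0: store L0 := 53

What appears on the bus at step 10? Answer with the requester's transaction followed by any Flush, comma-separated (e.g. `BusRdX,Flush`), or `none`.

bus = none

  op1 P0: store L2 := 14 → M/I on L2; bus BusRdX; mem=60
  op2 P1: store L1 := 89 → I/M on L1; bus BusRdX; mem=90
  op3 P1: store L0 := 85 → I/M on L0; bus BusRdX; mem=60
  op4 P1: store L1 := 72 → I/M on L1; bus (none); mem=90
  op5 P1: load  L1 → I/M on L1; bus (none); mem=90
  op6 P0: load  L1 → S/S on L1; bus BusRd Flush; mem=72
  op7 P0: load  L2 → M/I on L2; bus (none); mem=60
  op8 P1: load  L0 → I/M on L0; bus (none); mem=60
  op9 P0: load  L2 → M/I on L2; bus (none); mem=60
  op10 P1: store L0 := 1 → I/M on L0; bus (none); mem=60
  op11 P1: load  L0 → I/M on L0; bus (none); mem=60
  op12 P1: store L0 := 3 → I/M on L0; bus (none); mem=60
  op13 P0: load  L0 → S/S on L0; bus BusRd Flush; mem=3
  op14 P1: store L2 := 79 → I/M on L2; bus BusRdX Flush; mem=14
  op15 P1: store L1 := 48 → I/M on L1; bus BusRdX; mem=72
  op16 P0: load  L0 → S/S on L0; bus (none); mem=3
  op17 P0: load  L2 → S/S on L2; bus BusRd Flush; mem=79
  op18 P0: load  L2 → S/S on L2; bus (none); mem=79
  op19 P1: load  L2 → S/S on L2; bus (none); mem=79
  op20 P0: store L0 := 46 → M/I on L0; bus BusRdX; mem=3
  op21 P1: load  L0 → S/S on L0; bus BusRd Flush; mem=46
  op22 P1: load  L0 → S/S on L0; bus (none); mem=46
  op23 P0: load  L2 → S/S on L2; bus (none); mem=79
  op24 P1: load  L2 → S/S on L2; bus (none); mem=79
  op25 P0: load  L2 → S/S on L2; bus (none); mem=79
  op26 P1: load  L0 → S/S on L0; bus (none); mem=46
  op27 P0: load  L2 → S/S on L2; bus (none); mem=79
  op28 P0: store L0 := 53 → M/I on L0; bus BusRdX; mem=46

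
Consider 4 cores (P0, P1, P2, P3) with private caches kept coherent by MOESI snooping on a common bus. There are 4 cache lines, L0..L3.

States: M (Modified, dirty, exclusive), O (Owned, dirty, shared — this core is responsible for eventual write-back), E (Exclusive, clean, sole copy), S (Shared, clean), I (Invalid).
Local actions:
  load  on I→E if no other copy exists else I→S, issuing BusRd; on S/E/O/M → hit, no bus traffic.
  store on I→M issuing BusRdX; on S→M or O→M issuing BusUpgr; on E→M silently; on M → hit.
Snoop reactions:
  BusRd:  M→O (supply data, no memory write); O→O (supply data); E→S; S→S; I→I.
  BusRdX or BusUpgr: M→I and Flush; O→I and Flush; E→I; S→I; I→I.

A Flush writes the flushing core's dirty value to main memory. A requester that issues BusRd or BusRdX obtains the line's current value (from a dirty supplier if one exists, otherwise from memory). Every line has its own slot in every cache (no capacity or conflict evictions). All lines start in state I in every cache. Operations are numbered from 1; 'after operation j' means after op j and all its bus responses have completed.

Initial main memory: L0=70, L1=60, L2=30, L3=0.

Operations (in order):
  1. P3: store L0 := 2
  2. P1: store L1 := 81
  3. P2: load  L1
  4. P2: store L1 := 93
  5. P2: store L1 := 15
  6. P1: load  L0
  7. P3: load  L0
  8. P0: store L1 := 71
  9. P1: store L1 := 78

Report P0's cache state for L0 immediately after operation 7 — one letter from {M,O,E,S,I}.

  op1 P3: store L0 := 2 → I/I/I/M on L0; bus BusRdX; mem=70
  op2 P1: store L1 := 81 → I/M/I/I on L1; bus BusRdX; mem=60
  op3 P2: load  L1 → I/O/S/I on L1; bus BusRd; mem=60
  op4 P2: store L1 := 93 → I/I/M/I on L1; bus BusUpgr Flush; mem=81
  op5 P2: store L1 := 15 → I/I/M/I on L1; bus (none); mem=81
  op6 P1: load  L0 → I/S/I/O on L0; bus BusRd; mem=70
  op7 P3: load  L0 → I/S/I/O on L0; bus (none); mem=70
  op8 P0: store L1 := 71 → M/I/I/I on L1; bus BusRdX Flush; mem=15
  op9 P1: store L1 := 78 → I/M/I/I on L1; bus BusRdX Flush; mem=71

state = I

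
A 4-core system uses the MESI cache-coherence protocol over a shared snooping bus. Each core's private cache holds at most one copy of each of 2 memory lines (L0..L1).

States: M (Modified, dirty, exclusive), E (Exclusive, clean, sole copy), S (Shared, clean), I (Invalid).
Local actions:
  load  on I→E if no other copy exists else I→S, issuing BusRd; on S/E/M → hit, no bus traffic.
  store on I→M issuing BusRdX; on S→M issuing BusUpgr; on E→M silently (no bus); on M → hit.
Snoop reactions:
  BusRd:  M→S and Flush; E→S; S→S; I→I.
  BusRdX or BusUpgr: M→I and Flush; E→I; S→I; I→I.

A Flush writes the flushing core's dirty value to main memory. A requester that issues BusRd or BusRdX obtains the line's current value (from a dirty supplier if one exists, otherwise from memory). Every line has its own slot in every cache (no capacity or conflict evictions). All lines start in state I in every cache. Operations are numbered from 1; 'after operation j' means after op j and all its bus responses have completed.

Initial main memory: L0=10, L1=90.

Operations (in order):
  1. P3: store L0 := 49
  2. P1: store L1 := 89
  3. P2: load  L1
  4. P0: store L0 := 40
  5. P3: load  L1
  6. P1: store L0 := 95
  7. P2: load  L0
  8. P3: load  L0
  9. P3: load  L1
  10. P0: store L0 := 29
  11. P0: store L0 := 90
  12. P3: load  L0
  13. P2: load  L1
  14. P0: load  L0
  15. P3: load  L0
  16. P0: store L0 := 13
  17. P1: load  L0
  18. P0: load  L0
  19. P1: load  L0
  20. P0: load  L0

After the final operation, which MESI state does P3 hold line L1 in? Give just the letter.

state = S

1. P3: store L0 := 49  bus=[BusRdX]  L0: P0=I P1=I P2=I P3=M  mem[L0]=10
2. P1: store L1 := 89  bus=[BusRdX]  L1: P0=I P1=M P2=I P3=I  mem[L1]=90
3. P2: load  L1  bus=[BusRd,Flush]  L1: P0=I P1=S P2=S P3=I  mem[L1]=89
4. P0: store L0 := 40  bus=[BusRdX,Flush]  L0: P0=M P1=I P2=I P3=I  mem[L0]=49
5. P3: load  L1  bus=[BusRd]  L1: P0=I P1=S P2=S P3=S  mem[L1]=89
6. P1: store L0 := 95  bus=[BusRdX,Flush]  L0: P0=I P1=M P2=I P3=I  mem[L0]=40
7. P2: load  L0  bus=[BusRd,Flush]  L0: P0=I P1=S P2=S P3=I  mem[L0]=95
8. P3: load  L0  bus=[BusRd]  L0: P0=I P1=S P2=S P3=S  mem[L0]=95
9. P3: load  L1  bus=[-]  L1: P0=I P1=S P2=S P3=S  mem[L1]=89
10. P0: store L0 := 29  bus=[BusRdX]  L0: P0=M P1=I P2=I P3=I  mem[L0]=95
11. P0: store L0 := 90  bus=[-]  L0: P0=M P1=I P2=I P3=I  mem[L0]=95
12. P3: load  L0  bus=[BusRd,Flush]  L0: P0=S P1=I P2=I P3=S  mem[L0]=90
13. P2: load  L1  bus=[-]  L1: P0=I P1=S P2=S P3=S  mem[L1]=89
14. P0: load  L0  bus=[-]  L0: P0=S P1=I P2=I P3=S  mem[L0]=90
15. P3: load  L0  bus=[-]  L0: P0=S P1=I P2=I P3=S  mem[L0]=90
16. P0: store L0 := 13  bus=[BusUpgr]  L0: P0=M P1=I P2=I P3=I  mem[L0]=90
17. P1: load  L0  bus=[BusRd,Flush]  L0: P0=S P1=S P2=I P3=I  mem[L0]=13
18. P0: load  L0  bus=[-]  L0: P0=S P1=S P2=I P3=I  mem[L0]=13
19. P1: load  L0  bus=[-]  L0: P0=S P1=S P2=I P3=I  mem[L0]=13
20. P0: load  L0  bus=[-]  L0: P0=S P1=S P2=I P3=I  mem[L0]=13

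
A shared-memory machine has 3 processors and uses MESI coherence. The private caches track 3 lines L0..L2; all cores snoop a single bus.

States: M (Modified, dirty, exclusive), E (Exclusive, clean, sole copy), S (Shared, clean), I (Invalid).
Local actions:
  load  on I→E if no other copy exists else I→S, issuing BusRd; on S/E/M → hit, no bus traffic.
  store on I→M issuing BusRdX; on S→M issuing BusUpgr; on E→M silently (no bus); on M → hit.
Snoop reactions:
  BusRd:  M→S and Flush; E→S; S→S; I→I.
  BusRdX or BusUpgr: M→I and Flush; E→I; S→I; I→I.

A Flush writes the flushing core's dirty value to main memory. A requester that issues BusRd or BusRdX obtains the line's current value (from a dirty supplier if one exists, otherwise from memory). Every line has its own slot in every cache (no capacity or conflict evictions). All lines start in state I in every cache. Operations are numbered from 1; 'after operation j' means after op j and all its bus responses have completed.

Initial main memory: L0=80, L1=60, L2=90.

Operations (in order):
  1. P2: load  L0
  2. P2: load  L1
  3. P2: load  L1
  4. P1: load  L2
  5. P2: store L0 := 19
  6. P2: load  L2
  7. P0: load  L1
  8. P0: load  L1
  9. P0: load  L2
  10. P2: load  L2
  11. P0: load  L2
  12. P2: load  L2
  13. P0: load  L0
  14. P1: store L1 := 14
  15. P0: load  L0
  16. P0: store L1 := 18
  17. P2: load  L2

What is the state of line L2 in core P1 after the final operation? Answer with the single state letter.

  op1 P2: load  L0 → I/I/E on L0; bus BusRd; mem=80
  op2 P2: load  L1 → I/I/E on L1; bus BusRd; mem=60
  op3 P2: load  L1 → I/I/E on L1; bus (none); mem=60
  op4 P1: load  L2 → I/E/I on L2; bus BusRd; mem=90
  op5 P2: store L0 := 19 → I/I/M on L0; bus (none); mem=80
  op6 P2: load  L2 → I/S/S on L2; bus BusRd; mem=90
  op7 P0: load  L1 → S/I/S on L1; bus BusRd; mem=60
  op8 P0: load  L1 → S/I/S on L1; bus (none); mem=60
  op9 P0: load  L2 → S/S/S on L2; bus BusRd; mem=90
  op10 P2: load  L2 → S/S/S on L2; bus (none); mem=90
  op11 P0: load  L2 → S/S/S on L2; bus (none); mem=90
  op12 P2: load  L2 → S/S/S on L2; bus (none); mem=90
  op13 P0: load  L0 → S/I/S on L0; bus BusRd Flush; mem=19
  op14 P1: store L1 := 14 → I/M/I on L1; bus BusRdX; mem=60
  op15 P0: load  L0 → S/I/S on L0; bus (none); mem=19
  op16 P0: store L1 := 18 → M/I/I on L1; bus BusRdX Flush; mem=14
  op17 P2: load  L2 → S/S/S on L2; bus (none); mem=90

state = S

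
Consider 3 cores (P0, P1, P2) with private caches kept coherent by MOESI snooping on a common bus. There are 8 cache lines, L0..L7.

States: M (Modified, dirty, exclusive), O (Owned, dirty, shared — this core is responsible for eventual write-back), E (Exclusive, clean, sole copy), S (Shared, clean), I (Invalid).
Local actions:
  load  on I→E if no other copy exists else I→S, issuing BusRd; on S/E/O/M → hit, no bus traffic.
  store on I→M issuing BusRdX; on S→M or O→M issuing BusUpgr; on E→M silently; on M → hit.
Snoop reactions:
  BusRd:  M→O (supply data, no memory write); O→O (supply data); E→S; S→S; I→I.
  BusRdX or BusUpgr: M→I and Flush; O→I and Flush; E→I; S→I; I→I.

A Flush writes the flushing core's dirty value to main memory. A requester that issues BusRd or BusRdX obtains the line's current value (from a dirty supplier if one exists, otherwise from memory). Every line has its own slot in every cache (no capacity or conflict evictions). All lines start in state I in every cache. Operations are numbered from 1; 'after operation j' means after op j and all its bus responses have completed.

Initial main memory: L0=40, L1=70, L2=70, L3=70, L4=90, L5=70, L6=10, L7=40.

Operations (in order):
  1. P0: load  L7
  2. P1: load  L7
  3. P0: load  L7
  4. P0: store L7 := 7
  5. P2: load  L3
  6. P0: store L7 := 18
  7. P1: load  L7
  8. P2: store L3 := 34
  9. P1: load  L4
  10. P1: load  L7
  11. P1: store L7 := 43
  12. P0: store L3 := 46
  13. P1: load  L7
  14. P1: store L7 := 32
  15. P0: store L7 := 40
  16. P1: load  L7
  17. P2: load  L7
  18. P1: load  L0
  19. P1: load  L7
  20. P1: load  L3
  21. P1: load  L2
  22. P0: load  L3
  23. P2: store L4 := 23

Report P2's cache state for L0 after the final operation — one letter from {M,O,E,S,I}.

state = I

step 1: P0: load  L7  ⟶  EII  (L7)  txn=BusRd  M[L7]=40
step 2: P1: load  L7  ⟶  SSI  (L7)  txn=BusRd  M[L7]=40
step 3: P0: load  L7  ⟶  SSI  (L7)  txn=∅  M[L7]=40
step 4: P0: store L7 := 7  ⟶  MII  (L7)  txn=BusUpgr  M[L7]=40
step 5: P2: load  L3  ⟶  IIE  (L3)  txn=BusRd  M[L3]=70
step 6: P0: store L7 := 18  ⟶  MII  (L7)  txn=∅  M[L7]=40
step 7: P1: load  L7  ⟶  OSI  (L7)  txn=BusRd  M[L7]=40
step 8: P2: store L3 := 34  ⟶  IIM  (L3)  txn=∅  M[L3]=70
step 9: P1: load  L4  ⟶  IEI  (L4)  txn=BusRd  M[L4]=90
step 10: P1: load  L7  ⟶  OSI  (L7)  txn=∅  M[L7]=40
step 11: P1: store L7 := 43  ⟶  IMI  (L7)  txn=BusUpgr+Flush  M[L7]=18
step 12: P0: store L3 := 46  ⟶  MII  (L3)  txn=BusRdX+Flush  M[L3]=34
step 13: P1: load  L7  ⟶  IMI  (L7)  txn=∅  M[L7]=18
step 14: P1: store L7 := 32  ⟶  IMI  (L7)  txn=∅  M[L7]=18
step 15: P0: store L7 := 40  ⟶  MII  (L7)  txn=BusRdX+Flush  M[L7]=32
step 16: P1: load  L7  ⟶  OSI  (L7)  txn=BusRd  M[L7]=32
step 17: P2: load  L7  ⟶  OSS  (L7)  txn=BusRd  M[L7]=32
step 18: P1: load  L0  ⟶  IEI  (L0)  txn=BusRd  M[L0]=40
step 19: P1: load  L7  ⟶  OSS  (L7)  txn=∅  M[L7]=32
step 20: P1: load  L3  ⟶  OSI  (L3)  txn=BusRd  M[L3]=34
step 21: P1: load  L2  ⟶  IEI  (L2)  txn=BusRd  M[L2]=70
step 22: P0: load  L3  ⟶  OSI  (L3)  txn=∅  M[L3]=34
step 23: P2: store L4 := 23  ⟶  IIM  (L4)  txn=BusRdX  M[L4]=90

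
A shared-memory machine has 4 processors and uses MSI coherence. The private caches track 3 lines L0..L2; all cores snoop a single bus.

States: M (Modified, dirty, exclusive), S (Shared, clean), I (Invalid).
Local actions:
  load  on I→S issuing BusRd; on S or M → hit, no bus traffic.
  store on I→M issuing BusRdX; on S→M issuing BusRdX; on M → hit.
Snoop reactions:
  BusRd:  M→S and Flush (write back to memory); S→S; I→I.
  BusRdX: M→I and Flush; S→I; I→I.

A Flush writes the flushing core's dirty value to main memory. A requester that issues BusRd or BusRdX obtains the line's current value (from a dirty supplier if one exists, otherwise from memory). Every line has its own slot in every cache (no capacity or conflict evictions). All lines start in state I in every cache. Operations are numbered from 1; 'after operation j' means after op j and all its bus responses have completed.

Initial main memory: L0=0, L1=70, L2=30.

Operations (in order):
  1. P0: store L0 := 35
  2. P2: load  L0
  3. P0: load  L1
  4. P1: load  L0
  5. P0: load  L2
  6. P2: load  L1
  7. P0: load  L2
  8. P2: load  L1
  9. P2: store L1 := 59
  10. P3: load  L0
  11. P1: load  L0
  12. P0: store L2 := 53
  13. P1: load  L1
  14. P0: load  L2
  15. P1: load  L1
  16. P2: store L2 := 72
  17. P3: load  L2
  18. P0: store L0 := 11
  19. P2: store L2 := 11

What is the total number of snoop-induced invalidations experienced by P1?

[1] P0: store L0 := 35 | P0:M(35), P1:I, P2:I, P3:I | bus: BusRdX
[2] P2: load  L0 | P0:S(35), P1:I, P2:S(35), P3:I | bus: BusRd,Flush
[3] P0: load  L1 | P0:S(70), P1:I, P2:I, P3:I | bus: BusRd
[4] P1: load  L0 | P0:S(35), P1:S(35), P2:S(35), P3:I | bus: BusRd
[5] P0: load  L2 | P0:S(30), P1:I, P2:I, P3:I | bus: BusRd
[6] P2: load  L1 | P0:S(70), P1:I, P2:S(70), P3:I | bus: BusRd
[7] P0: load  L2 | P0:S(30), P1:I, P2:I, P3:I | bus: none
[8] P2: load  L1 | P0:S(70), P1:I, P2:S(70), P3:I | bus: none
[9] P2: store L1 := 59 | P0:I, P1:I, P2:M(59), P3:I | bus: BusRdX
[10] P3: load  L0 | P0:S(35), P1:S(35), P2:S(35), P3:S(35) | bus: BusRd
[11] P1: load  L0 | P0:S(35), P1:S(35), P2:S(35), P3:S(35) | bus: none
[12] P0: store L2 := 53 | P0:M(53), P1:I, P2:I, P3:I | bus: BusRdX
[13] P1: load  L1 | P0:I, P1:S(59), P2:S(59), P3:I | bus: BusRd,Flush
[14] P0: load  L2 | P0:M(53), P1:I, P2:I, P3:I | bus: none
[15] P1: load  L1 | P0:I, P1:S(59), P2:S(59), P3:I | bus: none
[16] P2: store L2 := 72 | P0:I, P1:I, P2:M(72), P3:I | bus: BusRdX,Flush
[17] P3: load  L2 | P0:I, P1:I, P2:S(72), P3:S(72) | bus: BusRd,Flush
[18] P0: store L0 := 11 | P0:M(11), P1:I, P2:I, P3:I | bus: BusRdX
[19] P2: store L2 := 11 | P0:I, P1:I, P2:M(11), P3:I | bus: BusRdX

invalidations = 1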